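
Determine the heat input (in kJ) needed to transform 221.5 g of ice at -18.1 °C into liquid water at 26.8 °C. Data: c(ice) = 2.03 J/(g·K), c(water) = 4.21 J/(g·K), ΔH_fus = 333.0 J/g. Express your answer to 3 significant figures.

q1 (heat ice -18.1→0.0 °C): 221.5 × 2.03 × 18.1 = 8139 J
q2 (melt at 0 °C): 221.5 × 333.0 = 73760 J
q3 (heat water 0.0→26.8 °C): 221.5 × 4.21 × 26.8 = 24991 J
Total: 8139 + 73760 + 24991 = 106890 J = 107 kJ

q = 107 kJ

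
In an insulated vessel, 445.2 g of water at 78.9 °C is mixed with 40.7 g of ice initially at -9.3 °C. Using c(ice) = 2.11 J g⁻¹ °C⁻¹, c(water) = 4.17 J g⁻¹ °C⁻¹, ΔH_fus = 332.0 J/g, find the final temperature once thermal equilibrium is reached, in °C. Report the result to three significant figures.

T_f = 65.2 °C

Heat to bring ice to 0 °C and melt it: q₁ = 40.7×2.11×9.3 + 40.7×332.0 = 14311 J
Heat the water can supply cooling to 0 °C: 445.2×4.17×78.9 = 146477 J > q₁, so all ice melts.
Energy balance: 445.2×4.17×(78.9 − T) = 14311 + 40.7×4.17×(T − 0)
1856.484(78.9 − T) = 14311 + 169.719 T
146477 − 14311 = 2026.203 T
T = 132166 / 2026.203 = 65.23 °C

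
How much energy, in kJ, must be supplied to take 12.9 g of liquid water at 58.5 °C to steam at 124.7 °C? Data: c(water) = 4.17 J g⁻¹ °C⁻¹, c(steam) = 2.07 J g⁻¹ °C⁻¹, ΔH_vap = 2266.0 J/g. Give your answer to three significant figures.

q = 32.1 kJ

q1 (heat water 58.5→100.0 °C): 12.9 × 4.17 × 41.5 = 2232 J
q2 (vaporize at 100 °C): 12.9 × 2266.0 = 29231 J
q3 (heat steam 100.0→124.7 °C): 12.9 × 2.07 × 24.7 = 660 J
Total: 2232 + 29231 + 660 = 32123 J = 32.1 kJ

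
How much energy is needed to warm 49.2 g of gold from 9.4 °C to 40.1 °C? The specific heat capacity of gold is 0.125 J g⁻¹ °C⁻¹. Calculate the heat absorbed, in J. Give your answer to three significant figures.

q = m c ΔT = 49.2 × 0.125 × (40.1 − 9.4)
q = 49.2 × 0.125 × 30.7 = 188.8 J

q = 189 J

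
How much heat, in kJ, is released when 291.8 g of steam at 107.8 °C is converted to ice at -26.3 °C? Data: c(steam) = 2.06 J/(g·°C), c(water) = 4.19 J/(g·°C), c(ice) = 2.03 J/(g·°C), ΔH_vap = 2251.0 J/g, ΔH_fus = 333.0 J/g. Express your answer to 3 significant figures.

q = 897 kJ

q1 (cool steam 107.8→100 °C): 291.8 × 2.06 × 7.8 = 4689 J
q2 (condense at 100 °C): 291.8 × 2251.0 = 656842 J
q3 (cool water 100→0 °C): 291.8 × 4.19 × 100.0 = 122264 J
q4 (freeze at 0 °C): 291.8 × 333.0 = 97169 J
q5 (cool ice 0→-26.3 °C): 291.8 × 2.03 × 26.3 = 15579 J
Total: 4689 + 656842 + 122264 + 97169 + 15579 = 896543 J = 897 kJ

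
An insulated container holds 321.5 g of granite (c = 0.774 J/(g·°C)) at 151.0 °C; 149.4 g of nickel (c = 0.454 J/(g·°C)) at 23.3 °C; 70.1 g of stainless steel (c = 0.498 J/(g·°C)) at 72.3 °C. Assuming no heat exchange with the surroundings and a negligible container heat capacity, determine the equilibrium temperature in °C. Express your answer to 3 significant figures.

Σ mᵢcᵢ(T − Tᵢ) = 0  ⇒  T = Σ mᵢcᵢTᵢ / Σ mᵢcᵢ
Σ mᵢcᵢ = 321.5×0.774 + 149.4×0.454 + 70.1×0.498 = 351.5784
Σ mᵢcᵢTᵢ = 248.841×151.0 + 67.8276×23.3 + 34.9098×72.3 = 41679
T = 41679 / 351.5784 = 118.5 °C

T_f = 119 °C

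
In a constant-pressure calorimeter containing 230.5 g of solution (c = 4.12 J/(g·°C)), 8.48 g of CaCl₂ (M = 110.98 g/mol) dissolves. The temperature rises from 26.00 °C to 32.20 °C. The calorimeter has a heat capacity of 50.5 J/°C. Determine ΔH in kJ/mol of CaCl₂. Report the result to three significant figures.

|ΔT| = |32.20 − 26.00| = 6.20 °C
|q_surr| = (230.5 × 4.12 + 50.5) × 6.20 = 1000.16 × 6.20 = 6201 J
n(CaCl₂) = 8.48 / 110.98 = 0.07641 mol
Temperature rose, so q_rxn = −|q_surr| = -6.201 kJ
ΔH = q_rxn / n = -81.15 kJ/mol

ΔH = -81.2 kJ/mol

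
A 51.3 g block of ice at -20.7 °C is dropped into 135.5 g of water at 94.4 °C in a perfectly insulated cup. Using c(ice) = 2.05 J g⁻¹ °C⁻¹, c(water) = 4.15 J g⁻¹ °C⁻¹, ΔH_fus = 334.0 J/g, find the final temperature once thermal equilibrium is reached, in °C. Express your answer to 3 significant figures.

Heat to bring ice to 0 °C and melt it: q₁ = 51.3×2.05×20.7 + 51.3×334.0 = 19311 J
Heat the water can supply cooling to 0 °C: 135.5×4.15×94.4 = 53083.5 J > q₁, so all ice melts.
Energy balance: 135.5×4.15×(94.4 − T) = 19311 + 51.3×4.15×(T − 0)
562.325(94.4 − T) = 19311 + 212.895 T
53083.5 − 19311 = 775.220 T
T = 33772.5 / 775.220 = 43.57 °C

T_f = 43.6 °C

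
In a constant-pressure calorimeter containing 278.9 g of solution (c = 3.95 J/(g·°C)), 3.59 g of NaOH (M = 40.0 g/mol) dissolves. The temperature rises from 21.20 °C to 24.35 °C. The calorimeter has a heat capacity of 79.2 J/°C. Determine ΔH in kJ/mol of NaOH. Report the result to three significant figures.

ΔH = -41.4 kJ/mol

|ΔT| = |24.35 − 21.20| = 3.15 °C
|q_surr| = (278.9 × 3.95 + 79.2) × 3.15 = 1180.855 × 3.15 = 3720 J
n(NaOH) = 3.59 / 40.0 = 0.08975 mol
Temperature rose, so q_rxn = −|q_surr| = -3.720 kJ
ΔH = q_rxn / n = -41.448 kJ/mol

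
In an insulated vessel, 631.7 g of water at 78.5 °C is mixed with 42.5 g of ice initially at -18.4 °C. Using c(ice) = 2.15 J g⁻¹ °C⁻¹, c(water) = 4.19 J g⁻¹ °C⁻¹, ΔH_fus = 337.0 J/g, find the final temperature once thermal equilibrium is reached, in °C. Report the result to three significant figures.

Heat to bring ice to 0 °C and melt it: q₁ = 42.5×2.15×18.4 + 42.5×337.0 = 16004 J
Heat the water can supply cooling to 0 °C: 631.7×4.19×78.5 = 207776 J > q₁, so all ice melts.
Energy balance: 631.7×4.19×(78.5 − T) = 16004 + 42.5×4.19×(T − 0)
2646.823(78.5 − T) = 16004 + 178.075 T
207776 − 16004 = 2824.898 T
T = 191772 / 2824.898 = 67.89 °C

T_f = 67.9 °C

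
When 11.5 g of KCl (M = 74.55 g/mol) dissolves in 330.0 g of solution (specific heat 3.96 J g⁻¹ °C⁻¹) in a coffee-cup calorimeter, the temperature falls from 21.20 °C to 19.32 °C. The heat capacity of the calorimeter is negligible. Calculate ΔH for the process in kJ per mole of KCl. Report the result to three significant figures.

ΔH = 15.9 kJ/mol

|ΔT| = |19.32 − 21.20| = 1.88 °C
|q_surr| = (330.0 × 3.96) × 1.88 = 1306.8 × 1.88 = 2457 J
n(KCl) = 11.5 / 74.55 = 0.1543 mol
Temperature fell, so q_rxn = +|q_surr| = 2.457 kJ
ΔH = q_rxn / n = 15.92 kJ/mol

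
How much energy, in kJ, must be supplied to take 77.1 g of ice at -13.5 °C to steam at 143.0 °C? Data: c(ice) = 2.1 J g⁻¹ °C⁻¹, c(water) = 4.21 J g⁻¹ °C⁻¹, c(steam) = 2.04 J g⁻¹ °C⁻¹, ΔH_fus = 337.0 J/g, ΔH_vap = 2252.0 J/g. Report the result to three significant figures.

q = 241 kJ

q1 (heat ice -13.5→0.0 °C): 77.1 × 2.1 × 13.5 = 2186 J
q2 (melt at 0 °C): 77.1 × 337.0 = 25983 J
q3 (heat water 0.0→100.0 °C): 77.1 × 4.21 × 100.0 = 32459 J
q4 (vaporize at 100 °C): 77.1 × 2252.0 = 173629 J
q5 (heat steam 100.0→143.0 °C): 77.1 × 2.04 × 43.0 = 6763 J
Total: 2186 + 25983 + 32459 + 173629 + 6763 = 241020 J = 241 kJ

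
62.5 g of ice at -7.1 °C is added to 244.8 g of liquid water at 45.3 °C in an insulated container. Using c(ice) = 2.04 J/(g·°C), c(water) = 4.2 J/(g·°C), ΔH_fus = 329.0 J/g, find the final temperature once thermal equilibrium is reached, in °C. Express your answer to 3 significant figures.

Heat to bring ice to 0 °C and melt it: q₁ = 62.5×2.04×7.1 + 62.5×329.0 = 21468 J
Heat the water can supply cooling to 0 °C: 244.8×4.2×45.3 = 46575.6 J > q₁, so all ice melts.
Energy balance: 244.8×4.2×(45.3 − T) = 21468 + 62.5×4.2×(T − 0)
1028.16(45.3 − T) = 21468 + 262.5 T
46575.6 − 21468 = 1290.66 T
T = 25107.6 / 1290.66 = 19.45 °C

T_f = 19.5 °C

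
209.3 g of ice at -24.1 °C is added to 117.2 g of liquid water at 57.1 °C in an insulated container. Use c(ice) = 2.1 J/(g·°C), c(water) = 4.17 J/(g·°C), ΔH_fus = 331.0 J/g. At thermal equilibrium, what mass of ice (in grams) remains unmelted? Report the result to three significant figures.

Heat to warm all ice to 0 °C: 209.3×2.1×24.1 = 10593 J
Heat released by water cooling to 0 °C: 117.2×4.17×57.1 = 27906 J
27906 J < 10593 + 209.3×331.0 = 79871.3 J, so not all ice melts; final T = 0 °C.
Heat left for melting: 27906 − 10593 = 17313 J
Mass melted = 17313 / 331.0 = 52.31 g
Ice remaining = 209.3 − 52.31 = 156.99 g

m_ice remaining = 157 g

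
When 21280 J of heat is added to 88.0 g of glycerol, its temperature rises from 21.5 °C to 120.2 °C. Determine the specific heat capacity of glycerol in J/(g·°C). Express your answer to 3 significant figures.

c = q / (m ΔT) = 21280 / (88.0 × 98.7)
c = 21280 / 8685.6 = 2.45 J/(g·°C)

c = 2.45 J/(g·°C)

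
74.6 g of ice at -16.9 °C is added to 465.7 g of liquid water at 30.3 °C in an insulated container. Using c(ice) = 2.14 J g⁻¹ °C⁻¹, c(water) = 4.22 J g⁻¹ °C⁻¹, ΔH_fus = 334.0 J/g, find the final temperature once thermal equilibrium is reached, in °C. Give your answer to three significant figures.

Heat to bring ice to 0 °C and melt it: q₁ = 74.6×2.14×16.9 + 74.6×334.0 = 27614 J
Heat the water can supply cooling to 0 °C: 465.7×4.22×30.3 = 59547.2 J > q₁, so all ice melts.
Energy balance: 465.7×4.22×(30.3 − T) = 27614 + 74.6×4.22×(T − 0)
1965.254(30.3 − T) = 27614 + 314.812 T
59547.2 − 27614 = 2280.066 T
T = 31933.2 / 2280.066 = 14.01 °C

T_f = 14.0 °C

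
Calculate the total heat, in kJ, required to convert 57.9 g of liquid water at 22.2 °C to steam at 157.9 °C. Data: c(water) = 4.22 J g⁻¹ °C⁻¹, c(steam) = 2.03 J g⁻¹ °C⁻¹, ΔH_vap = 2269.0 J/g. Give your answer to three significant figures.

q1 (heat water 22.2→100.0 °C): 57.9 × 4.22 × 77.8 = 19009 J
q2 (vaporize at 100 °C): 57.9 × 2269.0 = 131375 J
q3 (heat steam 100.0→157.9 °C): 57.9 × 2.03 × 57.9 = 6805 J
Total: 19009 + 131375 + 6805 = 157189 J = 157 kJ

q = 157 kJ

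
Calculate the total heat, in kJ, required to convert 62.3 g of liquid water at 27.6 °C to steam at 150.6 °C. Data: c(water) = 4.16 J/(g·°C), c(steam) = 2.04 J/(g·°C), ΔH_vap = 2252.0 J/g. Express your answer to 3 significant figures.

q = 165 kJ

q1 (heat water 27.6→100.0 °C): 62.3 × 4.16 × 72.4 = 18764 J
q2 (vaporize at 100 °C): 62.3 × 2252.0 = 140300 J
q3 (heat steam 100.0→150.6 °C): 62.3 × 2.04 × 50.6 = 6431 J
Total: 18764 + 140300 + 6431 = 165495 J = 165 kJ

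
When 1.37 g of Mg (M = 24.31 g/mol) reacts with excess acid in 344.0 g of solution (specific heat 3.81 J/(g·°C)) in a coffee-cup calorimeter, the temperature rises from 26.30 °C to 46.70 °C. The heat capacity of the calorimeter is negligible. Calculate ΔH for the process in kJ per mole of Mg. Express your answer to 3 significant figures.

|ΔT| = |46.70 − 26.30| = 20.40 °C
|q_surr| = (344.0 × 3.81) × 20.40 = 1310.64 × 20.40 = 26740 J
n(Mg) = 1.37 / 24.31 = 0.05636 mol
Temperature rose, so q_rxn = −|q_surr| = -26.74 kJ
ΔH = q_rxn / n = -474.4 kJ/mol

ΔH = -474 kJ/mol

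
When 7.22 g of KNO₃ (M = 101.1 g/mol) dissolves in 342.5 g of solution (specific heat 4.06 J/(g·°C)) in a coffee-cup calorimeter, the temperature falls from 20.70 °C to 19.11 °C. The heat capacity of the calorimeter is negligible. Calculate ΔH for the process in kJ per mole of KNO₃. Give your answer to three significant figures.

ΔH = 31.0 kJ/mol

|ΔT| = |19.11 − 20.70| = 1.59 °C
|q_surr| = (342.5 × 4.06) × 1.59 = 1390.55 × 1.59 = 2211 J
n(KNO₃) = 7.22 / 101.1 = 0.07141 mol
Temperature fell, so q_rxn = +|q_surr| = 2.211 kJ
ΔH = q_rxn / n = 30.96 kJ/mol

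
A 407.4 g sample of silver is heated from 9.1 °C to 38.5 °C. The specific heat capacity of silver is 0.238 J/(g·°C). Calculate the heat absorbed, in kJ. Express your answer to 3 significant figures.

q = 2.85 kJ

q = m c ΔT = 407.4 × 0.238 × (38.5 − 9.1)
q = 407.4 × 0.238 × 29.4 = 2851 J = 2.85 kJ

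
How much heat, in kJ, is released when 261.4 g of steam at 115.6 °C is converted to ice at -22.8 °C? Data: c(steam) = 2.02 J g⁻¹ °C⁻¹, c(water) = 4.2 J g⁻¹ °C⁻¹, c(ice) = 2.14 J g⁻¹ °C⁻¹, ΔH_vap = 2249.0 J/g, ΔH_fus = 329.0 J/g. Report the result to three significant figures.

q1 (cool steam 115.6→100 °C): 261.4 × 2.02 × 15.6 = 8237 J
q2 (condense at 100 °C): 261.4 × 2249.0 = 587889 J
q3 (cool water 100→0 °C): 261.4 × 4.2 × 100.0 = 109788 J
q4 (freeze at 0 °C): 261.4 × 329.0 = 86001 J
q5 (cool ice 0→-22.8 °C): 261.4 × 2.14 × 22.8 = 12754 J
Total: 8237 + 587889 + 109788 + 86001 + 12754 = 804669 J = 805 kJ

q = 805 kJ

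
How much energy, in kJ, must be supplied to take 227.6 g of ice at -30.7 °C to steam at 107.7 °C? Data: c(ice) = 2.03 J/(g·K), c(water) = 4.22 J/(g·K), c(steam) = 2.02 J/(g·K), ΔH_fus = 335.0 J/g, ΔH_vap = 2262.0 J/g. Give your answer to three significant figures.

q = 705 kJ

q1 (heat ice -30.7→0.0 °C): 227.6 × 2.03 × 30.7 = 14184 J
q2 (melt at 0 °C): 227.6 × 335.0 = 76246 J
q3 (heat water 0.0→100.0 °C): 227.6 × 4.22 × 100.0 = 96047 J
q4 (vaporize at 100 °C): 227.6 × 2262.0 = 514831 J
q5 (heat steam 100.0→107.7 °C): 227.6 × 2.02 × 7.7 = 3540 J
Total: 14184 + 76246 + 96047 + 514831 + 3540 = 704848 J = 705 kJ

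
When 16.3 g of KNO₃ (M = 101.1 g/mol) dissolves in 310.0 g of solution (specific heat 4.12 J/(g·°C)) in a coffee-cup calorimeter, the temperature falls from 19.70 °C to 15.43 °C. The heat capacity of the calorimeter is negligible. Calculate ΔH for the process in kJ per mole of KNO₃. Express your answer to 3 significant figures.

|ΔT| = |15.43 − 19.70| = 4.27 °C
|q_surr| = (310.0 × 4.12) × 4.27 = 1277.2 × 4.27 = 5454 J
n(KNO₃) = 16.3 / 101.1 = 0.1612 mol
Temperature fell, so q_rxn = +|q_surr| = 5.454 kJ
ΔH = q_rxn / n = 33.83 kJ/mol

ΔH = 33.8 kJ/mol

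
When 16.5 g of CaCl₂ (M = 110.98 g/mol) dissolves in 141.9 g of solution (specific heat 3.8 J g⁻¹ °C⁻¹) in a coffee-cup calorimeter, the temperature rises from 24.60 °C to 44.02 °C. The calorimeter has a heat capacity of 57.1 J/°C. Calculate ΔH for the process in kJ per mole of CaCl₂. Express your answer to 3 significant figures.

ΔH = -77.9 kJ/mol

|ΔT| = |44.02 − 24.60| = 19.42 °C
|q_surr| = (141.9 × 3.8 + 57.1) × 19.42 = 596.32 × 19.42 = 11580 J
n(CaCl₂) = 16.5 / 110.98 = 0.1487 mol
Temperature rose, so q_rxn = −|q_surr| = -11.58 kJ
ΔH = q_rxn / n = -77.87 kJ/mol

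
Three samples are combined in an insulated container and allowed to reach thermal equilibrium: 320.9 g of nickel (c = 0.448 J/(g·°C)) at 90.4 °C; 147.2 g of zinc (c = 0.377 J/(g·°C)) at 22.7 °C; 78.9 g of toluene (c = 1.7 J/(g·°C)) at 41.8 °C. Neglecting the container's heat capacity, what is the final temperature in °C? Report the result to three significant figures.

T_f = 59.6 °C

Σ mᵢcᵢ(T − Tᵢ) = 0  ⇒  T = Σ mᵢcᵢTᵢ / Σ mᵢcᵢ
Σ mᵢcᵢ = 320.9×0.448 + 147.2×0.377 + 78.9×1.7 = 333.3876
Σ mᵢcᵢTᵢ = 143.7632×90.4 + 55.4944×22.7 + 134.13×41.8 = 19863
T = 19863 / 333.3876 = 59.58 °C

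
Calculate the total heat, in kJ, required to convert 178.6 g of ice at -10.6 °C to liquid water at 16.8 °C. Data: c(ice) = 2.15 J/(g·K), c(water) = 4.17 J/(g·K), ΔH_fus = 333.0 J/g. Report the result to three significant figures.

q1 (heat ice -10.6→0.0 °C): 178.6 × 2.15 × 10.6 = 4070 J
q2 (melt at 0 °C): 178.6 × 333.0 = 59474 J
q3 (heat water 0.0→16.8 °C): 178.6 × 4.17 × 16.8 = 12512 J
Total: 4070 + 59474 + 12512 = 76056 J = 76.1 kJ

q = 76.1 kJ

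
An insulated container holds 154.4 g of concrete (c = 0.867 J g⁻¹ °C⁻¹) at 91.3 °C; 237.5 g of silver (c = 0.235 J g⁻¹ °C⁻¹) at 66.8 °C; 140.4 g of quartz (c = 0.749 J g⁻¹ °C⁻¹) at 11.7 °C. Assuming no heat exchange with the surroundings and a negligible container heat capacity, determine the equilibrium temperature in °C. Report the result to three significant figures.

Σ mᵢcᵢ(T − Tᵢ) = 0  ⇒  T = Σ mᵢcᵢTᵢ / Σ mᵢcᵢ
Σ mᵢcᵢ = 154.4×0.867 + 237.5×0.235 + 140.4×0.749 = 294.8369
Σ mᵢcᵢTᵢ = 133.8648×91.3 + 55.8125×66.8 + 105.1596×11.7 = 17180
T = 17180 / 294.8369 = 58.27 °C

T_f = 58.3 °C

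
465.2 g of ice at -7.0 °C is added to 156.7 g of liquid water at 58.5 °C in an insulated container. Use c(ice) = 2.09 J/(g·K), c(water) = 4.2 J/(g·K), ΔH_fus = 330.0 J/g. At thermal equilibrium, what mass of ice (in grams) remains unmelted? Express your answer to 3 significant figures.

Heat to warm all ice to 0 °C: 465.2×2.09×7.0 = 6805.9 J
Heat released by water cooling to 0 °C: 156.7×4.2×58.5 = 38501 J
38501 J < 6805.9 + 465.2×330.0 = 160321.9 J, so not all ice melts; final T = 0 °C.
Heat left for melting: 38501 − 6805.9 = 31695.1 J
Mass melted = 31695.1 / 330.0 = 96.05 g
Ice remaining = 465.2 − 96.05 = 369.15 g

m_ice remaining = 369 g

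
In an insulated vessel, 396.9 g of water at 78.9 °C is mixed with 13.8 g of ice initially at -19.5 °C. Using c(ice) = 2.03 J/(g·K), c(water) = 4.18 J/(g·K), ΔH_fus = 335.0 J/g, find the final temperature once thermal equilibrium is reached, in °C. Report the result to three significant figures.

T_f = 73.2 °C

Heat to bring ice to 0 °C and melt it: q₁ = 13.8×2.03×19.5 + 13.8×335.0 = 5169.3 J
Heat the water can supply cooling to 0 °C: 396.9×4.18×78.9 = 130898 J > q₁, so all ice melts.
Energy balance: 396.9×4.18×(78.9 − T) = 5169.3 + 13.8×4.18×(T − 0)
1659.042(78.9 − T) = 5169.3 + 57.684 T
130898 − 5169.3 = 1716.726 T
T = 125728.7 / 1716.726 = 73.24 °C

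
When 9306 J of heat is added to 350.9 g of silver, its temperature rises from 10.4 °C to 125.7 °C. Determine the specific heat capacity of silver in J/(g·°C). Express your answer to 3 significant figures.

c = q / (m ΔT) = 9306 / (350.9 × 115.3)
c = 9306 / 40458.77 = 0.230 J/(g·°C)

c = 0.230 J/(g·°C)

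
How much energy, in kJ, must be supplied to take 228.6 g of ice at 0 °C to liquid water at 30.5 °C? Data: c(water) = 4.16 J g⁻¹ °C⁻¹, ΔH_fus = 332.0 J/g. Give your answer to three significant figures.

q = 105 kJ

q1 (melt at 0 °C): 228.6 × 332.0 = 75895 J
q2 (heat water 0.0→30.5 °C): 228.6 × 4.16 × 30.5 = 29005 J
Total: 75895 + 29005 = 104900 J = 105 kJ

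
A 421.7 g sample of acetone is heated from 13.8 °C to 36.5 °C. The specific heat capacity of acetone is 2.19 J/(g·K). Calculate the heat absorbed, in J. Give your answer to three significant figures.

q = 21000 J

q = m c ΔT = 421.7 × 2.19 × (36.5 − 13.8)
q = 421.7 × 2.19 × 22.7 = 20960 J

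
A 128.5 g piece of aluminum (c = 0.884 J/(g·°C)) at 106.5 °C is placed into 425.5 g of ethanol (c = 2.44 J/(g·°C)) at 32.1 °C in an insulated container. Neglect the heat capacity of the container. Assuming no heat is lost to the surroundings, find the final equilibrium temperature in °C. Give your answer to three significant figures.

Heat lost by aluminum = heat gained by ethanol.
(128.5)(0.884)(106.5 − T) = (425.5)(2.44)(T − 32.1)
113.594 (106.5 − T) = 1038.22 (T − 32.1)
12098 − 113.594 T = 1038.22 T − 33327
45425 = 1151.814 T
T = 39.44 °C

T_f = 39.4 °C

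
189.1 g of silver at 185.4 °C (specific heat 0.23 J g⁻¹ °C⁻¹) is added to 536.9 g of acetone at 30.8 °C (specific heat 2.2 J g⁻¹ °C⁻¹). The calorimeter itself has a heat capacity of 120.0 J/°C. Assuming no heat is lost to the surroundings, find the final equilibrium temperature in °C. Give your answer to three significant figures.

Heat lost by silver = heat gained by acetone + calorimeter.
(189.1)(0.23)(185.4 − T) = [(536.9)(2.2) + 120.0](T − 30.8)
43.493 (185.4 − T) = 1301.18 (T − 30.8)
8063.6 − 43.493 T = 1301.18 T − 40076
48139.6 = 1344.673 T
T = 35.80 °C

T_f = 35.8 °C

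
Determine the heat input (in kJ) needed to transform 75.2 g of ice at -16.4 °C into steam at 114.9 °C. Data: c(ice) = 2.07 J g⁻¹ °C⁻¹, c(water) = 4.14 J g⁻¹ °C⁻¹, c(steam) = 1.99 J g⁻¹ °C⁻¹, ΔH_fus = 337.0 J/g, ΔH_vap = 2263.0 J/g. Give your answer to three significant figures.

q = 231 kJ

q1 (heat ice -16.4→0.0 °C): 75.2 × 2.07 × 16.4 = 2553 J
q2 (melt at 0 °C): 75.2 × 337.0 = 25342 J
q3 (heat water 0.0→100.0 °C): 75.2 × 4.14 × 100.0 = 31133 J
q4 (vaporize at 100 °C): 75.2 × 2263.0 = 170178 J
q5 (heat steam 100.0→114.9 °C): 75.2 × 1.99 × 14.9 = 2230 J
Total: 2553 + 25342 + 31133 + 170178 + 2230 = 231436 J = 231 kJ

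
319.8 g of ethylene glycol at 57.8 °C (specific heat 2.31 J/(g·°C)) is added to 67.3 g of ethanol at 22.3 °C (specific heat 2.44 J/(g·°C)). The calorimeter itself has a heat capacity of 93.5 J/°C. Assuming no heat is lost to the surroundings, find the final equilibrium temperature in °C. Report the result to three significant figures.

T_f = 48.6 °C

Heat lost by ethylene glycol = heat gained by ethanol + calorimeter.
(319.8)(2.31)(57.8 − T) = [(67.3)(2.44) + 93.5](T − 22.3)
738.738 (57.8 − T) = 257.712 (T − 22.3)
42699 − 738.738 T = 257.712 T − 5747.0
48446.0 = 996.450 T
T = 48.62 °C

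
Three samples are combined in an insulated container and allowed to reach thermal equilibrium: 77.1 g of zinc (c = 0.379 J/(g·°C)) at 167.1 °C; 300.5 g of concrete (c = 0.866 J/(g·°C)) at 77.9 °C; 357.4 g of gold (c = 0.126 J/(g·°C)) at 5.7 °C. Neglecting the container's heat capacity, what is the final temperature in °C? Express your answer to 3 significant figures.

Σ mᵢcᵢ(T − Tᵢ) = 0  ⇒  T = Σ mᵢcᵢTᵢ / Σ mᵢcᵢ
Σ mᵢcᵢ = 77.1×0.379 + 300.5×0.866 + 357.4×0.126 = 334.4863
Σ mᵢcᵢTᵢ = 29.2209×167.1 + 260.233×77.9 + 45.0324×5.7 = 25412
T = 25412 / 334.4863 = 75.97 °C

T_f = 76.0 °C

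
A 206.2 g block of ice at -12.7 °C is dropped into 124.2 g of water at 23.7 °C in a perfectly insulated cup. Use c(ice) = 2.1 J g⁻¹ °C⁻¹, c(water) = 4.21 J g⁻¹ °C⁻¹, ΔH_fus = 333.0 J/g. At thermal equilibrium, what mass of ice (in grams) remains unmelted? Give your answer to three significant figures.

m_ice remaining = 186 g

Heat to warm all ice to 0 °C: 206.2×2.1×12.7 = 5499.4 J
Heat released by water cooling to 0 °C: 124.2×4.21×23.7 = 12392 J
12392 J < 5499.4 + 206.2×333.0 = 74164.0 J, so not all ice melts; final T = 0 °C.
Heat left for melting: 12392 − 5499.4 = 6892.6 J
Mass melted = 6892.6 / 333.0 = 20.70 g
Ice remaining = 206.2 − 20.70 = 185.50 g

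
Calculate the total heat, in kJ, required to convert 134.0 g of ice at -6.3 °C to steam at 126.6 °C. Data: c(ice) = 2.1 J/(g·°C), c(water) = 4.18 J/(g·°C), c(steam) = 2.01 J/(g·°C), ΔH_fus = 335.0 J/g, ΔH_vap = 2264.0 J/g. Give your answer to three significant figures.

q = 413 kJ

q1 (heat ice -6.3→0.0 °C): 134.0 × 2.1 × 6.3 = 1773 J
q2 (melt at 0 °C): 134.0 × 335.0 = 44890 J
q3 (heat water 0.0→100.0 °C): 134.0 × 4.18 × 100.0 = 56012 J
q4 (vaporize at 100 °C): 134.0 × 2264.0 = 303376 J
q5 (heat steam 100.0→126.6 °C): 134.0 × 2.01 × 26.6 = 7164 J
Total: 1773 + 44890 + 56012 + 303376 + 7164 = 413215 J = 413 kJ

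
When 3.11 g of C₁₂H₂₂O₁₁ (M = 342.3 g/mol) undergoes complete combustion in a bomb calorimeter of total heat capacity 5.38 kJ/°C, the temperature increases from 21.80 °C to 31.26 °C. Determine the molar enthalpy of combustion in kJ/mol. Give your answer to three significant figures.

ΔH = -5600 kJ/mol

ΔT = 31.26 − 21.80 = 9.46 °C
q_cal = C_cal × ΔT = 5.38 × 9.46 = 50.8948 kJ
n = 3.11 / 342.3 = 0.009086 mol
q_rxn = −q_cal = -50.8948 kJ
ΔH = -50.8948 / 0.009086 = -5601 kJ/mol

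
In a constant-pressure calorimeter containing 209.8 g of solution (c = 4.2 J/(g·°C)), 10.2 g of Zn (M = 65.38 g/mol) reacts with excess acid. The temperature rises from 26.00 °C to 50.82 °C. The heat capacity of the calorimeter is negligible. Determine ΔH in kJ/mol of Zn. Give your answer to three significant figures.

|ΔT| = |50.82 − 26.00| = 24.82 °C
|q_surr| = (209.8 × 4.2) × 24.82 = 881.16 × 24.82 = 21870 J
n(Zn) = 10.2 / 65.38 = 0.1560 mol
Temperature rose, so q_rxn = −|q_surr| = -21.87 kJ
ΔH = q_rxn / n = -140.2 kJ/mol

ΔH = -140 kJ/mol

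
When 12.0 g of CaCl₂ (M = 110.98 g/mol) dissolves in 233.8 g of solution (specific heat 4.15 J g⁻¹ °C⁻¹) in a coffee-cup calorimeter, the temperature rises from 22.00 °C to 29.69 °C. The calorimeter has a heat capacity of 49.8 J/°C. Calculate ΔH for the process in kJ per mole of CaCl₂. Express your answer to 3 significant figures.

ΔH = -72.5 kJ/mol

|ΔT| = |29.69 − 22.00| = 7.69 °C
|q_surr| = (233.8 × 4.15 + 49.8) × 7.69 = 1020.07 × 7.69 = 7844.3 J
n(CaCl₂) = 12.0 / 110.98 = 0.10813 mol
Temperature rose, so q_rxn = −|q_surr| = -7.8443 kJ
ΔH = q_rxn / n = -72.545 kJ/mol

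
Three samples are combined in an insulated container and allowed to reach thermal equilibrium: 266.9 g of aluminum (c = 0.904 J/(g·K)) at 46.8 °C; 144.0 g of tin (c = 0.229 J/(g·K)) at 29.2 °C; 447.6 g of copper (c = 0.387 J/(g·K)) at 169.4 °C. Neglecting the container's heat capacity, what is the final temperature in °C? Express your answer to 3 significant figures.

Σ mᵢcᵢ(T − Tᵢ) = 0  ⇒  T = Σ mᵢcᵢTᵢ / Σ mᵢcᵢ
Σ mᵢcᵢ = 266.9×0.904 + 144.0×0.229 + 447.6×0.387 = 447.4748
Σ mᵢcᵢTᵢ = 241.2776×46.8 + 32.976×29.2 + 173.2212×169.4 = 41598
T = 41598 / 447.4748 = 92.96 °C

T_f = 93.0 °C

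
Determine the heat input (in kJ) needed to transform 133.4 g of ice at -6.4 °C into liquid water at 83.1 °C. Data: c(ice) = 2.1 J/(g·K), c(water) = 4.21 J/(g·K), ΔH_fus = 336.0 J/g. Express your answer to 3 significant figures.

q = 93.3 kJ

q1 (heat ice -6.4→0.0 °C): 133.4 × 2.1 × 6.4 = 1793 J
q2 (melt at 0 °C): 133.4 × 336.0 = 44822 J
q3 (heat water 0.0→83.1 °C): 133.4 × 4.21 × 83.1 = 46670 J
Total: 1793 + 44822 + 46670 = 93285 J = 93.3 kJ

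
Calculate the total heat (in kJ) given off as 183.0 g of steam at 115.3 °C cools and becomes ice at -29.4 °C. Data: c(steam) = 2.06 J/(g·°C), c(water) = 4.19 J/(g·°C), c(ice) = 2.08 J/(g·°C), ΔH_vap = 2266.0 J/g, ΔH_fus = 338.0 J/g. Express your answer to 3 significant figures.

q = 570 kJ

q1 (cool steam 115.3→100 °C): 183.0 × 2.06 × 15.3 = 5768 J
q2 (condense at 100 °C): 183.0 × 2266.0 = 414678 J
q3 (cool water 100→0 °C): 183.0 × 4.19 × 100.0 = 76677 J
q4 (freeze at 0 °C): 183.0 × 338.0 = 61854 J
q5 (cool ice 0→-29.4 °C): 183.0 × 2.08 × 29.4 = 11191 J
Total: 5768 + 414678 + 76677 + 61854 + 11191 = 570168 J = 570 kJ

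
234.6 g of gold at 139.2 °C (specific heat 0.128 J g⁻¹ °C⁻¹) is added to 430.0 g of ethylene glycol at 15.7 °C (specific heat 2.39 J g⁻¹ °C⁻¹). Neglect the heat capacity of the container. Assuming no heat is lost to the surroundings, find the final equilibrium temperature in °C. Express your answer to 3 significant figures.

Heat lost by gold = heat gained by ethylene glycol.
(234.6)(0.128)(139.2 − T) = (430.0)(2.39)(T − 15.7)
30.0288 (139.2 − T) = 1027.7 (T − 15.7)
4180.0 − 30.0288 T = 1027.7 T − 16135
20315.0 = 1057.7288 T
T = 19.21 °C

T_f = 19.2 °C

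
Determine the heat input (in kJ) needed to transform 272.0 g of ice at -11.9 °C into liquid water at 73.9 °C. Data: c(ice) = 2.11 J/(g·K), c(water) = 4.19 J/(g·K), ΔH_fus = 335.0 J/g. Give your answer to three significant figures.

q1 (heat ice -11.9→0.0 °C): 272.0 × 2.11 × 11.9 = 6830 J
q2 (melt at 0 °C): 272.0 × 335.0 = 91120 J
q3 (heat water 0.0→73.9 °C): 272.0 × 4.19 × 73.9 = 84222 J
Total: 6830 + 91120 + 84222 = 182172 J = 182 kJ

q = 182 kJ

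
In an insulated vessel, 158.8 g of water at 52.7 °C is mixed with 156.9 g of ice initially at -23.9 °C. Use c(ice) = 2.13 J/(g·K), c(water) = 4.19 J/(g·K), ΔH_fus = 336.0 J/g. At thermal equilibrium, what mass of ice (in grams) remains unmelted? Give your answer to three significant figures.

m_ice remaining = 76.3 g

Heat to warm all ice to 0 °C: 156.9×2.13×23.9 = 7987.3 J
Heat released by water cooling to 0 °C: 158.8×4.19×52.7 = 35065 J
35065 J < 7987.3 + 156.9×336.0 = 60705.7 J, so not all ice melts; final T = 0 °C.
Heat left for melting: 35065 − 7987.3 = 27077.7 J
Mass melted = 27077.7 / 336.0 = 80.59 g
Ice remaining = 156.9 − 80.59 = 76.31 g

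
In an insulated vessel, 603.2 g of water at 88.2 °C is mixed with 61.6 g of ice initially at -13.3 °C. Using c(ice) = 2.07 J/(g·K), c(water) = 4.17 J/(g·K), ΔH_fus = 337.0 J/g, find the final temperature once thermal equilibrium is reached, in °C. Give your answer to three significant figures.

Heat to bring ice to 0 °C and melt it: q₁ = 61.6×2.07×13.3 + 61.6×337.0 = 22455 J
Heat the water can supply cooling to 0 °C: 603.2×4.17×88.2 = 221853 J > q₁, so all ice melts.
Energy balance: 603.2×4.17×(88.2 − T) = 22455 + 61.6×4.17×(T − 0)
2515.344(88.2 − T) = 22455 + 256.872 T
221853 − 22455 = 2772.216 T
T = 199398 / 2772.216 = 71.93 °C

T_f = 71.9 °C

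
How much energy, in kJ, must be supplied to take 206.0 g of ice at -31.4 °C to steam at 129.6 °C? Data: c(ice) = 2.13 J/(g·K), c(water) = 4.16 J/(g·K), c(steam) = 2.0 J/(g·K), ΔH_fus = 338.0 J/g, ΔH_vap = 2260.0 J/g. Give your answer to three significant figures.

q = 647 kJ

q1 (heat ice -31.4→0.0 °C): 206.0 × 2.13 × 31.4 = 13778 J
q2 (melt at 0 °C): 206.0 × 338.0 = 69628 J
q3 (heat water 0.0→100.0 °C): 206.0 × 4.16 × 100.0 = 85696 J
q4 (vaporize at 100 °C): 206.0 × 2260.0 = 465560 J
q5 (heat steam 100.0→129.6 °C): 206.0 × 2.0 × 29.6 = 12195 J
Total: 13778 + 69628 + 85696 + 465560 + 12195 = 646857 J = 647 kJ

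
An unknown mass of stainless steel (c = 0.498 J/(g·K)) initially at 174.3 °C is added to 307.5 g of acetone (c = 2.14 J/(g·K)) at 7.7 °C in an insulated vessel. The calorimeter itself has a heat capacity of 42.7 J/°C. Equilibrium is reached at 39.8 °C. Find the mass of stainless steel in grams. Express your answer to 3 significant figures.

m = 336 g

q_gained = (307.5 × 2.14 + 42.7) × (39.8 − 7.7) = 22490 J
q_lost = m × 0.498 × (174.3 − 39.8) = 66.981 m
m = 22490 / 66.981 = 336 g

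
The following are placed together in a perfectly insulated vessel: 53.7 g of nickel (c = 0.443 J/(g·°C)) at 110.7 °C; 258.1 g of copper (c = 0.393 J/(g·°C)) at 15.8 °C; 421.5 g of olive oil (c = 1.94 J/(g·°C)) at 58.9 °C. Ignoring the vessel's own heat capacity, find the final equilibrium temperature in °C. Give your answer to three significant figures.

Σ mᵢcᵢ(T − Tᵢ) = 0  ⇒  T = Σ mᵢcᵢTᵢ / Σ mᵢcᵢ
Σ mᵢcᵢ = 53.7×0.443 + 258.1×0.393 + 421.5×1.94 = 942.9324
Σ mᵢcᵢTᵢ = 23.7891×110.7 + 101.4333×15.8 + 817.71×58.9 = 52399
T = 52399 / 942.9324 = 55.57 °C

T_f = 55.6 °C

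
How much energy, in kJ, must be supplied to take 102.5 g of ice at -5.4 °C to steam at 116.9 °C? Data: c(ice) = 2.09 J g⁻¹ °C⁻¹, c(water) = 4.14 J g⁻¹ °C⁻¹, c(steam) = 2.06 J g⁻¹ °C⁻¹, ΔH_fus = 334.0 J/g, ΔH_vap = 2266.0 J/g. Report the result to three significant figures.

q = 314 kJ

q1 (heat ice -5.4→0.0 °C): 102.5 × 2.09 × 5.4 = 1157 J
q2 (melt at 0 °C): 102.5 × 334.0 = 34235 J
q3 (heat water 0.0→100.0 °C): 102.5 × 4.14 × 100.0 = 42435 J
q4 (vaporize at 100 °C): 102.5 × 2266.0 = 232265 J
q5 (heat steam 100.0→116.9 °C): 102.5 × 2.06 × 16.9 = 3568 J
Total: 1157 + 34235 + 42435 + 232265 + 3568 = 313660 J = 314 kJ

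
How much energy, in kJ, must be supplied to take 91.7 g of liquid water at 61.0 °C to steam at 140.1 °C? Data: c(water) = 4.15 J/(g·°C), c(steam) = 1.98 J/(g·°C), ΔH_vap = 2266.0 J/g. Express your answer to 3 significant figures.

q = 230 kJ

q1 (heat water 61.0→100.0 °C): 91.7 × 4.15 × 39.0 = 14842 J
q2 (vaporize at 100 °C): 91.7 × 2266.0 = 207792 J
q3 (heat steam 100.0→140.1 °C): 91.7 × 1.98 × 40.1 = 7281 J
Total: 14842 + 207792 + 7281 = 229915 J = 230 kJ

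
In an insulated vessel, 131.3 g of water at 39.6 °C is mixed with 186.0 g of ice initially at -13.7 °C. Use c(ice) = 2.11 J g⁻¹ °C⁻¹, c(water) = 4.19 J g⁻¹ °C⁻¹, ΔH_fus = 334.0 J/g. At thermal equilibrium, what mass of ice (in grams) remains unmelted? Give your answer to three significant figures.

Heat to warm all ice to 0 °C: 186.0×2.11×13.7 = 5376.7 J
Heat released by water cooling to 0 °C: 131.3×4.19×39.6 = 21786 J
21786 J < 5376.7 + 186.0×334.0 = 67500.7 J, so not all ice melts; final T = 0 °C.
Heat left for melting: 21786 − 5376.7 = 16409.3 J
Mass melted = 16409.3 / 334.0 = 49.13 g
Ice remaining = 186.0 − 49.13 = 136.87 g

m_ice remaining = 137 g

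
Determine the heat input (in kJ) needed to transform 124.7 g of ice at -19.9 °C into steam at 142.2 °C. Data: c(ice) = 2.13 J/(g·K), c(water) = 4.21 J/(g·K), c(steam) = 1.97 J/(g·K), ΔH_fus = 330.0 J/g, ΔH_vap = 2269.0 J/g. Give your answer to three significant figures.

q = 392 kJ

q1 (heat ice -19.9→0.0 °C): 124.7 × 2.13 × 19.9 = 5286 J
q2 (melt at 0 °C): 124.7 × 330.0 = 41151 J
q3 (heat water 0.0→100.0 °C): 124.7 × 4.21 × 100.0 = 52499 J
q4 (vaporize at 100 °C): 124.7 × 2269.0 = 282944 J
q5 (heat steam 100.0→142.2 °C): 124.7 × 1.97 × 42.2 = 10367 J
Total: 5286 + 41151 + 52499 + 282944 + 10367 = 392247 J = 392 kJ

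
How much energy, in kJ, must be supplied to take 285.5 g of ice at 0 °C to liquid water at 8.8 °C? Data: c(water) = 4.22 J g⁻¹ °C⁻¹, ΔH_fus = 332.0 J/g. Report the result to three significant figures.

q1 (melt at 0 °C): 285.5 × 332.0 = 94786 J
q2 (heat water 0.0→8.8 °C): 285.5 × 4.22 × 8.8 = 10602 J
Total: 94786 + 10602 = 105388 J = 105 kJ

q = 105 kJ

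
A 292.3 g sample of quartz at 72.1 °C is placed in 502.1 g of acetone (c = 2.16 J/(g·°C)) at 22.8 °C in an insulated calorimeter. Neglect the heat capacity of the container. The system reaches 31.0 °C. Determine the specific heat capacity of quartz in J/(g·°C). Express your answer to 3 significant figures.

q_gained = (502.1 × 2.16) × (31.0 − 22.8) = 8893 J
q_lost = 292.3 × c × (72.1 − 31.0) = 12013.53 c
Set equal: c = 8893 / 12013.53 = 0.740 J/(g·°C)

c = 0.740 J/(g·°C)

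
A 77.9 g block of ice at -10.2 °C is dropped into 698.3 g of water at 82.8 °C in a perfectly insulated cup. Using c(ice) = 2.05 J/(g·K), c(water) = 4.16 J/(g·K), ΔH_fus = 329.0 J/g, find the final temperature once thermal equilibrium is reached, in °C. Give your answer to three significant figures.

T_f = 66.0 °C

Heat to bring ice to 0 °C and melt it: q₁ = 77.9×2.05×10.2 + 77.9×329.0 = 27258 J
Heat the water can supply cooling to 0 °C: 698.3×4.16×82.8 = 240528 J > q₁, so all ice melts.
Energy balance: 698.3×4.16×(82.8 − T) = 27258 + 77.9×4.16×(T − 0)
2904.928(82.8 − T) = 27258 + 324.064 T
240528 − 27258 = 3228.992 T
T = 213270 / 3228.992 = 66.048 °C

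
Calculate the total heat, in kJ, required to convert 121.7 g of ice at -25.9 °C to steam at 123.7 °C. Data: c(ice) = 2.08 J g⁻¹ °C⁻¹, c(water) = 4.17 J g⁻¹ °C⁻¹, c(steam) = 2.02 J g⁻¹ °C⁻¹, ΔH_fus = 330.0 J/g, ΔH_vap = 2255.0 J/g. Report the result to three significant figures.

q1 (heat ice -25.9→0.0 °C): 121.7 × 2.08 × 25.9 = 6556 J
q2 (melt at 0 °C): 121.7 × 330.0 = 40161 J
q3 (heat water 0.0→100.0 °C): 121.7 × 4.17 × 100.0 = 50749 J
q4 (vaporize at 100 °C): 121.7 × 2255.0 = 274434 J
q5 (heat steam 100.0→123.7 °C): 121.7 × 2.02 × 23.7 = 5826 J
Total: 6556 + 40161 + 50749 + 274434 + 5826 = 377726 J = 378 kJ

q = 378 kJ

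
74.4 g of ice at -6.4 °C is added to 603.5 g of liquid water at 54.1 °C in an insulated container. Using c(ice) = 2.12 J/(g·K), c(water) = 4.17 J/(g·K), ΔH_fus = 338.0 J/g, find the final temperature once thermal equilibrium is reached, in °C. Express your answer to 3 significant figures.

Heat to bring ice to 0 °C and melt it: q₁ = 74.4×2.12×6.4 + 74.4×338.0 = 26157 J
Heat the water can supply cooling to 0 °C: 603.5×4.17×54.1 = 136148 J > q₁, so all ice melts.
Energy balance: 603.5×4.17×(54.1 − T) = 26157 + 74.4×4.17×(T − 0)
2516.595(54.1 − T) = 26157 + 310.248 T
136148 − 26157 = 2826.843 T
T = 109991 / 2826.843 = 38.91 °C

T_f = 38.9 °C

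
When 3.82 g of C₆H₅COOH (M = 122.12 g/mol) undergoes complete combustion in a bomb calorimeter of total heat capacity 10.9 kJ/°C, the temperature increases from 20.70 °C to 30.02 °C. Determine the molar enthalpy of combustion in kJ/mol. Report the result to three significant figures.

ΔT = 30.02 − 20.70 = 9.32 °C
q_cal = C_cal × ΔT = 10.9 × 9.32 = 101.588 kJ
n = 3.82 / 122.12 = 0.03128 mol
q_rxn = −q_cal = -101.588 kJ
ΔH = -101.588 / 0.03128 = -3248 kJ/mol

ΔH = -3250 kJ/mol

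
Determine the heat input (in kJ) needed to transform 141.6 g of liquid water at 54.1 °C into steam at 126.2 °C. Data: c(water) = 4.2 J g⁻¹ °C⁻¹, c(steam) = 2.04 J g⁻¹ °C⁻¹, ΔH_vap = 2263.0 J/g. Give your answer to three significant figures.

q = 355 kJ

q1 (heat water 54.1→100.0 °C): 141.6 × 4.2 × 45.9 = 27298 J
q2 (vaporize at 100 °C): 141.6 × 2263.0 = 320441 J
q3 (heat steam 100.0→126.2 °C): 141.6 × 2.04 × 26.2 = 7568 J
Total: 27298 + 320441 + 7568 = 355307 J = 355 kJ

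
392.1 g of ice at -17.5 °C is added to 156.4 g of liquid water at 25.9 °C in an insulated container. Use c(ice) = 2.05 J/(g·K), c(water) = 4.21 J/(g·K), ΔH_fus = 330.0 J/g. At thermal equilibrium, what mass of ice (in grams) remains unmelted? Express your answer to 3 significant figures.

Heat to warm all ice to 0 °C: 392.1×2.05×17.5 = 14067 J
Heat released by water cooling to 0 °C: 156.4×4.21×25.9 = 17054 J
17054 J < 14067 + 392.1×330.0 = 143460 J, so not all ice melts; final T = 0 °C.
Heat left for melting: 17054 − 14067 = 2987 J
Mass melted = 2987 / 330.0 = 9.052 g
Ice remaining = 392.1 − 9.052 = 383.048 g

m_ice remaining = 383 g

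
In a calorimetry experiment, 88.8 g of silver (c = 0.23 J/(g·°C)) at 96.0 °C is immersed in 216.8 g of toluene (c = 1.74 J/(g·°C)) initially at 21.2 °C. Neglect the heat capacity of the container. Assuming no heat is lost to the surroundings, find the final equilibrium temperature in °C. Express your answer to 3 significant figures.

Heat lost by silver = heat gained by toluene.
(88.8)(0.23)(96.0 − T) = (216.8)(1.74)(T − 21.2)
20.424 (96.0 − T) = 377.232 (T − 21.2)
1960.7 − 20.424 T = 377.232 T − 7997.3
9958.0 = 397.656 T
T = 25.04 °C

T_f = 25.0 °C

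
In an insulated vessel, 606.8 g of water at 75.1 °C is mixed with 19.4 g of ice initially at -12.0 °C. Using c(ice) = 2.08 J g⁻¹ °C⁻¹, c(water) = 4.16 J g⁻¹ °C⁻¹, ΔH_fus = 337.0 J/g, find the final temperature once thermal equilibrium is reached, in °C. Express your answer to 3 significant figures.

Heat to bring ice to 0 °C and melt it: q₁ = 19.4×2.08×12.0 + 19.4×337.0 = 7022.0 J
Heat the water can supply cooling to 0 °C: 606.8×4.16×75.1 = 189574 J > q₁, so all ice melts.
Energy balance: 606.8×4.16×(75.1 − T) = 7022.0 + 19.4×4.16×(T − 0)
2524.288(75.1 − T) = 7022.0 + 80.704 T
189574 − 7022.0 = 2604.992 T
T = 182552.0 / 2604.992 = 70.08 °C

T_f = 70.1 °C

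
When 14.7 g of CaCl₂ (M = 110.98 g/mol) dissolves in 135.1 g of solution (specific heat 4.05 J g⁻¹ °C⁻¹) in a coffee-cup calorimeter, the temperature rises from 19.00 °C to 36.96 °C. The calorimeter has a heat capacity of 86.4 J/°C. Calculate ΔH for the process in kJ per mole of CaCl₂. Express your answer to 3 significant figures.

ΔH = -85.9 kJ/mol

|ΔT| = |36.96 − 19.00| = 17.96 °C
|q_surr| = (135.1 × 4.05 + 86.4) × 17.96 = 633.555 × 17.96 = 11380 J
n(CaCl₂) = 14.7 / 110.98 = 0.1325 mol
Temperature rose, so q_rxn = −|q_surr| = -11.38 kJ
ΔH = q_rxn / n = -85.89 kJ/mol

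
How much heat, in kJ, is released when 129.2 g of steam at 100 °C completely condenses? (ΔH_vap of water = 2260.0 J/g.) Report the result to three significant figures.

q = 292 kJ

q = m × ΔH_vap = 129.2 × 2260.0 = 292000 J = 292 kJ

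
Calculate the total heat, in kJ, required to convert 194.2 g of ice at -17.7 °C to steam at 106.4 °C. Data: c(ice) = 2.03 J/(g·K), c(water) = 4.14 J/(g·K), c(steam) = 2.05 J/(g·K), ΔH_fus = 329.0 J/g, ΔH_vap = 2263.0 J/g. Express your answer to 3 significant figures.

q1 (heat ice -17.7→0.0 °C): 194.2 × 2.03 × 17.7 = 6978 J
q2 (melt at 0 °C): 194.2 × 329.0 = 63892 J
q3 (heat water 0.0→100.0 °C): 194.2 × 4.14 × 100.0 = 80399 J
q4 (vaporize at 100 °C): 194.2 × 2263.0 = 439475 J
q5 (heat steam 100.0→106.4 °C): 194.2 × 2.05 × 6.4 = 2548 J
Total: 6978 + 63892 + 80399 + 439475 + 2548 = 593292 J = 593 kJ

q = 593 kJ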